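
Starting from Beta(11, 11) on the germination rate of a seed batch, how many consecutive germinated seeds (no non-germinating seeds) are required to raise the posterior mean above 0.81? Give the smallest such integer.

After k germinated seeds and 0 non-germinating seeds the posterior is Beta(11+k, 11), with mean (11+k)/(11+11+k).
Set (11+k)/(22+k) > 0.81 and solve: k > (0.81·22 − 11)/(1 − 0.81) = 35.895.
The smallest integer exceeding 35.895 is 36.

k = 36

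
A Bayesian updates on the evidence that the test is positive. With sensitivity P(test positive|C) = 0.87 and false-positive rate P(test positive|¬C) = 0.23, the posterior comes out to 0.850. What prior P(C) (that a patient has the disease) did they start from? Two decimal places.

In odds form, posterior odds = prior odds × likelihood ratio, so prior odds = posterior odds ÷ LR.
Posterior odds = 0.850/(1−0.850) = 5.6667. LR = 0.87/0.23 = 3.7826.
Prior odds = 5.6667/3.7826 = 1.4981, so P(C) = 1.4981/(1+1.4981) ≈ 0.60.

P(C) = 0.60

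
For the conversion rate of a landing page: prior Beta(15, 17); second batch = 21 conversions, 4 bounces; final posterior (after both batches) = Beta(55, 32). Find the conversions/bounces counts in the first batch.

19 conversions and 11 bounces

Because Beta–binomial updating is additive in the counts, the combined data contributed (α_post−α_prior, β_post−β_prior) successes and failures.
Total across both batches: 55−15=40 conversions, 32−17=15 bounces.
Subtract the second batch: 40−21=19 conversions and 15−4=11 bounces.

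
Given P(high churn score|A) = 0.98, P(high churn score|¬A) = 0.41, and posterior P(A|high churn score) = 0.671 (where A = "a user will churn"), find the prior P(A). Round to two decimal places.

P(A) = 0.46

Bayes' rule in odds form gives O(A|E) = O(A)·[P(E|A)/P(E|¬A)], hence O(A) = O(A|E)/LR.
Posterior odds = 0.671/(1−0.671) = 2.0395. LR = 0.98/0.41 = 2.3902.
Prior odds = 2.0395/2.3902 = 0.8533, so P(A) = 0.8533/(1+0.8533) ≈ 0.46.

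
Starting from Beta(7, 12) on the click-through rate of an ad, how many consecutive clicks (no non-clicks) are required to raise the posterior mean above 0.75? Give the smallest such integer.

After k clicks and 0 non-clicks the posterior is Beta(7+k, 12), with mean (7+k)/(7+12+k).
Set (7+k)/(19+k) > 0.75 and solve: k > (0.75·19 − 7)/(1 − 0.75) = 29.000.
The smallest integer exceeding 29.000 is 30.

k = 30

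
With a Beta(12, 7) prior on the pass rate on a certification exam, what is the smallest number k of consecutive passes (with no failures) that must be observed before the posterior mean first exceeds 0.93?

After k passes and 0 failures the posterior is Beta(12+k, 7), with mean (12+k)/(12+7+k).
Set (12+k)/(19+k) > 0.93 and solve: k > (0.93·19 − 12)/(1 − 0.93) = 81.000.
The smallest integer exceeding 81.000 is 82.

k = 82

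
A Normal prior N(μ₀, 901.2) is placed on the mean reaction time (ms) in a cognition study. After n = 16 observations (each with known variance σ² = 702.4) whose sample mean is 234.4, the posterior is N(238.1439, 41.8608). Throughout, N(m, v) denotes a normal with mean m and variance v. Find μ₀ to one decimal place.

μ₀ = 315.0

The posterior mean is a precision-weighted average: μ_n = (τ₀μ₀ + τ_data·x̄)/(τ₀+τ_data), with τ₀=1/σ₀² and τ_data=n/σ².
Here τ₀ = 1/901.2 = 0.001110 and τ_data = 16/702.4 = 0.022779, so τ_n = 0.023889.
Rearranging for μ₀: μ₀ = (μ_n·τ_n − τ_data·x̄)/τ₀ = (238.1439·0.023889 − 0.022779·234.4) / 0.001110 = 0.349622/0.001110 ≈ 315.0.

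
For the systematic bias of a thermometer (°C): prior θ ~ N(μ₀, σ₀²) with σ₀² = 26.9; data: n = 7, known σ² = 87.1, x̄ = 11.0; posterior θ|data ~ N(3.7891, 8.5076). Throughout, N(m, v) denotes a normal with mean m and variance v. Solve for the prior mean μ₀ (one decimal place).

μ₀ = -11.8

With known observation variance, the Normal–Normal posterior has precision τ_n = τ₀ + n/σ² and mean μ_n = (τ₀μ₀ + (n/σ²)x̄)/τ_n.
Here τ₀ = 1/26.9 = 0.037175 and τ_data = 7/87.1 = 0.080367, so τ_n = 0.117542.
Rearranging for μ₀: μ₀ = (μ_n·τ_n − τ_data·x̄)/τ₀ = (3.7891·0.117542 − 0.080367·11.0) / 0.037175 = -0.438659/0.037175 ≈ -11.8.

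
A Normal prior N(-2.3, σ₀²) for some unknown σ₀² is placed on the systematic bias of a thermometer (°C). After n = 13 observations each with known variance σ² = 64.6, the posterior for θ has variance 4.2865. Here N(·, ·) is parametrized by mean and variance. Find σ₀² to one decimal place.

σ₀² = 31.2

For the Normal–Normal model with known σ², precisions add: τ_n = τ₀ + n/σ².
So 1/σ₀² = 1/4.2865 − 13/64.6 = 0.233291 − 0.201238 = 0.032053.
Hence σ₀² = 1/0.032053 ≈ 31.2.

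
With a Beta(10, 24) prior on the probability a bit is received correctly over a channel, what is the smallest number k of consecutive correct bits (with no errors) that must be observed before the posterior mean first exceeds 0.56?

After k correct bits and 0 errors the posterior is Beta(10+k, 24), with mean (10+k)/(10+24+k).
Set (10+k)/(34+k) > 0.56 and solve: k > (0.56·34 − 10)/(1 − 0.56) = 20.545.
The smallest integer exceeding 20.545 is 21, and checking k=21: (31)/(55) = 0.5636 > 0.56.

k = 21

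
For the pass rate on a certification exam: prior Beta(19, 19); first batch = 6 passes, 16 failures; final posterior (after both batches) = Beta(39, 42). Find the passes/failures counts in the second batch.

Because Beta–binomial updating is additive in the counts, the combined data contributed (α_post−α_prior, β_post−β_prior) successes and failures.
Total across both batches: 39−19=20 passes, 42−19=23 failures.
Subtract the first batch: 20−6=14 passes and 23−16=7 failures.

14 passes and 7 failures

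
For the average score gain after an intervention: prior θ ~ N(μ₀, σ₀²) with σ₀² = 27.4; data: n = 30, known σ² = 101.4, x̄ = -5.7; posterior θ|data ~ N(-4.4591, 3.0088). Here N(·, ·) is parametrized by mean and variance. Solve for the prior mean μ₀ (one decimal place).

μ₀ = 5.6

The posterior mean is a precision-weighted average: μ_n = (τ₀μ₀ + τ_data·x̄)/(τ₀+τ_data), with τ₀=1/σ₀² and τ_data=n/σ².
Here τ₀ = 1/27.4 = 0.036496 and τ_data = 30/101.4 = 0.295858, so τ_n = 0.332354.
Rearranging for μ₀: μ₀ = (μ_n·τ_n − τ_data·x̄)/τ₀ = (-4.4591·0.332354 − 0.295858·-5.7) / 0.036496 = 0.204391/0.036496 ≈ 5.6.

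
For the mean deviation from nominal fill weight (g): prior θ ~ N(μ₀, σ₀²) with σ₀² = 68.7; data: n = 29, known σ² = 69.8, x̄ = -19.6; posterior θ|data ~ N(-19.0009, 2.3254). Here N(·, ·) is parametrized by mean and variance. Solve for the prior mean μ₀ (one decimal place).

With known observation variance, the Normal–Normal posterior has precision τ_n = τ₀ + n/σ² and mean μ_n = (τ₀μ₀ + (n/σ²)x̄)/τ_n.
Here τ₀ = 1/68.7 = 0.014556 and τ_data = 29/69.8 = 0.415473, so τ_n = 0.430029.
Rearranging for μ₀: μ₀ = (μ_n·τ_n − τ_data·x̄)/τ₀ = (-19.0009·0.430029 − 0.415473·-19.6) / 0.014556 = -0.027667/0.014556 ≈ -1.9.

μ₀ = -1.9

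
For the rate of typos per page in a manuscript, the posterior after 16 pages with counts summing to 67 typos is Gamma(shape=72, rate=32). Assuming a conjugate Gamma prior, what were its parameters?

A Gamma(α, β) prior (rate parametrization) on a Poisson rate with n observations summing to S gives posterior Gamma(α+S, β+n).
So α = 72 − 67 = 5 and β = 32 − 16 = 16.

Gamma(shape=5, rate=16)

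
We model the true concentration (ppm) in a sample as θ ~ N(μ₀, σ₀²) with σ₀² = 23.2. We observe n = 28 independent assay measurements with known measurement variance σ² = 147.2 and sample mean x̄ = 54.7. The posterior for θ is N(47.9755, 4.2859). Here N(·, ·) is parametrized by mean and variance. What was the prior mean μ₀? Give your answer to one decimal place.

μ₀ = 18.3

The posterior mean is a precision-weighted average: μ_n = (τ₀μ₀ + τ_data·x̄)/(τ₀+τ_data), with τ₀=1/σ₀² and τ_data=n/σ².
Here τ₀ = 1/23.2 = 0.043103 and τ_data = 28/147.2 = 0.190217, so τ_n = 0.233320.
Rearranging for μ₀: μ₀ = (μ_n·τ_n − τ_data·x̄)/τ₀ = (47.9755·0.233320 − 0.190217·54.7) / 0.043103 = 0.788774/0.043103 ≈ 18.3.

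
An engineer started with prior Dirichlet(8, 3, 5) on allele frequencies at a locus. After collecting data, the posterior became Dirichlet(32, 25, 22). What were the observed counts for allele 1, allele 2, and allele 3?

For a Dirichlet(α) prior with multinomial counts c, the posterior is Dirichlet(α + c) componentwise.
Counts are posterior − prior componentwise: 32−8=24, 25−3=22, 22−5=17.

counts (24, 22, 17)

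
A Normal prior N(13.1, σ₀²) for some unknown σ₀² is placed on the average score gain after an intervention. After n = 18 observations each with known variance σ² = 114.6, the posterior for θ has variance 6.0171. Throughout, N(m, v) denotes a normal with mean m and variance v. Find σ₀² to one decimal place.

For the Normal–Normal model with known σ², precisions add: τ_n = τ₀ + n/σ².
So 1/σ₀² = 1/6.0171 − 18/114.6 = 0.166193 − 0.157068 = 0.009125.
Hence σ₀² = 1/0.009125 ≈ 109.6.

σ₀² = 109.6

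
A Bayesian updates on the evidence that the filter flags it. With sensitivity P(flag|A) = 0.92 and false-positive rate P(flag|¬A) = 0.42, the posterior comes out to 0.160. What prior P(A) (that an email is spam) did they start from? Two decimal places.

In odds form, posterior odds = prior odds × likelihood ratio, so prior odds = posterior odds ÷ LR.
Posterior odds = 0.160/(1−0.160) = 0.1905. LR = 0.92/0.42 = 2.1905.
Prior odds = 0.1905/2.1905 = 0.0870, so P(A) = 0.0870/(1+0.0870) ≈ 0.08.

P(A) = 0.08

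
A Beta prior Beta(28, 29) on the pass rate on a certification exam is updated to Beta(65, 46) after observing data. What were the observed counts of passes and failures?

37 passes and 17 failures

Under Beta–binomial conjugacy the posterior parameters are (a+s, b+f).
So s = 65 − 28 = 37 and f = 46 − 29 = 17.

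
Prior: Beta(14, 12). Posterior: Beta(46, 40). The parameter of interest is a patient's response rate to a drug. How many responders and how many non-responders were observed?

A Beta(α, β) prior with s successes and f failures in binomial data gives a Beta(α+s, β+f) posterior.
So s = 46 − 14 = 32 and f = 40 − 12 = 28.

32 responders and 28 non-responders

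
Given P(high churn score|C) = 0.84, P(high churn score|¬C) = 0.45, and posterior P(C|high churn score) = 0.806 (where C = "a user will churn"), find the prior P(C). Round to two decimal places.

P(C) = 0.69

Bayes' rule in odds form gives O(C|E) = O(C)·[P(E|C)/P(E|¬C)], hence O(C) = O(C|E)/LR.
Posterior odds = 0.806/(1−0.806) = 4.1546. LR = 0.84/0.45 = 1.8667.
Prior odds = 4.1546/1.8667 = 2.2256, so P(C) = 2.2256/(1+2.2256) ≈ 0.69.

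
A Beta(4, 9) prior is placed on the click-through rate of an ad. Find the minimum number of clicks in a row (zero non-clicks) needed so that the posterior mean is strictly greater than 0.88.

After k clicks and 0 non-clicks the posterior is Beta(4+k, 9), with mean (4+k)/(4+9+k).
Set (4+k)/(13+k) > 0.88 and solve: k > (0.88·13 − 4)/(1 − 0.88) = 62.000.
The smallest integer exceeding 62.000 is 63, and checking k=63: (67)/(76) = 0.8816 > 0.88.

k = 63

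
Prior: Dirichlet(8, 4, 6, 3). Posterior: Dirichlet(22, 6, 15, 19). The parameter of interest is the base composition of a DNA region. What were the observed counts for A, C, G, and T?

counts (14, 2, 9, 16)

For a Dirichlet(α) prior with multinomial counts c, the posterior is Dirichlet(α + c) componentwise.
Counts are posterior − prior componentwise: 22−8=14, 6−4=2, 15−6=9, 19−3=16.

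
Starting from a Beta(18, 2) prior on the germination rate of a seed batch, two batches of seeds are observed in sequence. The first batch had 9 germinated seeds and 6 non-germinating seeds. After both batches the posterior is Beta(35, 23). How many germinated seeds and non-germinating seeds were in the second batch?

Because Beta–binomial updating is additive in the counts, the combined data contributed (α_post−α_prior, β_post−β_prior) successes and failures.
Total across both batches: 35−18=17 germinated seeds, 23−2=21 non-germinating seeds.
Subtract the first batch: 17−9=8 germinated seeds and 21−6=15 non-germinating seeds.

8 germinated seeds and 15 non-germinating seeds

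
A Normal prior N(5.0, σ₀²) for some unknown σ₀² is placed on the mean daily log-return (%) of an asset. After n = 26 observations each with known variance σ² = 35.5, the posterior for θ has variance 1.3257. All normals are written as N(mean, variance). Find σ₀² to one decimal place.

Posterior precision equals prior precision plus data precision: 1/σ_n² = 1/σ₀² + n/σ².
So 1/σ₀² = 1/1.3257 − 26/35.5 = 0.754318 − 0.732394 = 0.021924.
Hence σ₀² = 1/0.021924 ≈ 45.6.

σ₀² = 45.6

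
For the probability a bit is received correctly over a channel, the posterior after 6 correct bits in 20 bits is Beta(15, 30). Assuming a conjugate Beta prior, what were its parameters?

Beta(9, 16)

Under Beta–binomial conjugacy the posterior parameters are (a+s, b+f).
Subtract the data counts: 15−6=9, 30−14=16.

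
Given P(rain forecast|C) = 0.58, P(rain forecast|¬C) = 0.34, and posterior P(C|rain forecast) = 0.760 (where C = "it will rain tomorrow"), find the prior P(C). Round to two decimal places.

In odds form, posterior odds = prior odds × likelihood ratio, so prior odds = posterior odds ÷ LR.
Posterior odds = 0.760/(1−0.760) = 3.1667. LR = 0.58/0.34 = 1.7059.
Prior odds = 3.1667/1.7059 = 1.8563, so P(C) = 1.8563/(1+1.8563) ≈ 0.65.

P(C) = 0.65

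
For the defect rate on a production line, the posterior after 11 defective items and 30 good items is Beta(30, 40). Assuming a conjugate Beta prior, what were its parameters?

Under Beta–binomial conjugacy the posterior parameters are (α+s, β+f).
Subtract the data counts: 30−11=19, 40−30=10.

Beta(19, 10)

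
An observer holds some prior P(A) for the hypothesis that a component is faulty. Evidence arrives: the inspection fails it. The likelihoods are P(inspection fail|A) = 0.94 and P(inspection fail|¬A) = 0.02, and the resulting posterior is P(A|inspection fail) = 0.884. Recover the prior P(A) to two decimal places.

P(A) = 0.14

In odds form, posterior odds = prior odds × likelihood ratio, so prior odds = posterior odds ÷ LR.
Posterior odds = 0.884/(1−0.884) = 7.6207. LR = 0.94/0.02 = 47.0000.
Prior odds = 7.6207/47.0000 = 0.1621, so P(A) = 0.1621/(1+0.1621) ≈ 0.14.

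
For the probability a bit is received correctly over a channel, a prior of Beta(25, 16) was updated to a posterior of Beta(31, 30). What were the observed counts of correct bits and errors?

Beta is conjugate to the binomial likelihood: posterior = Beta(a+s, b+f).
Match parameters: s=31−25=6, f=30−16=14.

6 correct bits and 14 errors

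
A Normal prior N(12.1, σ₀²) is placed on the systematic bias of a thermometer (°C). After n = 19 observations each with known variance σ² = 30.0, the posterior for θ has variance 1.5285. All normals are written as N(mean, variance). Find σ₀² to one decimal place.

σ₀² = 47.8

For the Normal–Normal model with known σ², precisions add: τ_n = τ₀ + n/σ².
So 1/σ₀² = 1/1.5285 − 19/30.0 = 0.654236 − 0.633333 = 0.020903.
Hence σ₀² = 1/0.020903 ≈ 47.8.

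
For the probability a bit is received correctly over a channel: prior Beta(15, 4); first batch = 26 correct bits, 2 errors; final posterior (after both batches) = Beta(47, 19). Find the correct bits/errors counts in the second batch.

Sequential conjugate updates are equivalent to a single update on the pooled data, so total successes = posterior α − prior α and total failures = posterior β − prior β.
Total across both batches: 47−15=32 correct bits, 19−4=15 errors.
Subtract the first batch: 32−26=6 correct bits and 15−2=13 errors.

6 correct bits and 13 errors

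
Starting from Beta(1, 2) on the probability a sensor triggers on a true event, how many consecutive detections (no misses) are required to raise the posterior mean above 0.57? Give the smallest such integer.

k = 2

After k detections and 0 misses the posterior is Beta(1+k, 2), with mean (1+k)/(1+2+k).
Set (1+k)/(3+k) > 0.57 and solve: k > (0.57·3 − 1)/(1 − 0.57) = 1.651.
The smallest integer exceeding 1.651 is 2, and checking k=2: (3)/(5) = 0.6000 > 0.57.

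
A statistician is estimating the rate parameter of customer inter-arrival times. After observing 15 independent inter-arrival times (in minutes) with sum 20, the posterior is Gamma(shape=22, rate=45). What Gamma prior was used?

Gamma(shape=7, rate=25)

For an exponential likelihood with a Gamma(α, β) prior on the rate, n observations with total T give posterior Gamma(α+n, β+T).
So α = 22 − 15 = 7 and β = 45 − 20 = 25.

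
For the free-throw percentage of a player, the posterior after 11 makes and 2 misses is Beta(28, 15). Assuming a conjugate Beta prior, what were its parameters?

A Beta(α, β) prior with s successes and f failures in binomial data gives a Beta(α+s, β+f) posterior.
Subtract the data counts: 28−11=17, 15−2=13.

Beta(17, 13)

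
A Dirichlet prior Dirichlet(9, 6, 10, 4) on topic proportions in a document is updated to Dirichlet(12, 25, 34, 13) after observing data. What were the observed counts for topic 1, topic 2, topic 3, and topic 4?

counts (3, 19, 24, 9)

For a Dirichlet(α) prior with multinomial counts c, the posterior is Dirichlet(α + c) componentwise.
Counts are posterior − prior componentwise: 12−9=3, 25−6=19, 34−10=24, 13−4=9.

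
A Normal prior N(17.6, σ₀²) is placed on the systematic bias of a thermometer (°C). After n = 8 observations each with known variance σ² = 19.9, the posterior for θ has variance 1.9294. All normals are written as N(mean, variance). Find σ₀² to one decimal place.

Posterior precision equals prior precision plus data precision: 1/σ_n² = 1/σ₀² + n/σ².
So 1/σ₀² = 1/1.9294 − 8/19.9 = 0.518296 − 0.402010 = 0.116286.
Hence σ₀² = 1/0.116286 ≈ 8.6.

σ₀² = 8.6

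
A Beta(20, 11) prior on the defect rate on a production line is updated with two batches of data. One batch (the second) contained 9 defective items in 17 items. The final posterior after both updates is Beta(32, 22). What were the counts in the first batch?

3 defective items and 3 good items

Because Beta–binomial updating is additive in the counts, the combined data contributed (α_post−α_prior, β_post−β_prior) successes and failures.
Total across both batches: 32−20=12 defective items, 22−11=11 good items.
Subtract the second batch: 12−9=3 defective items and 11−8=3 good items.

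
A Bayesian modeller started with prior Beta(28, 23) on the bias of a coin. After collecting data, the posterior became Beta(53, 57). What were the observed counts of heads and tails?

25 heads and 34 tails

A Beta(a, b) prior with s successes and f failures in binomial data gives a Beta(a+s, b+f) posterior.
Match parameters: s=53−28=25, f=57−23=34.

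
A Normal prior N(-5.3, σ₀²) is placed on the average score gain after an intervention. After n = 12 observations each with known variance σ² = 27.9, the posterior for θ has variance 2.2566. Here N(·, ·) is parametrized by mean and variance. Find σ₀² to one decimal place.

Posterior precision equals prior precision plus data precision: 1/σ_n² = 1/σ₀² + n/σ².
So 1/σ₀² = 1/2.2566 − 12/27.9 = 0.443145 − 0.430108 = 0.013037.
Hence σ₀² = 1/0.013037 ≈ 76.7.

σ₀² = 76.7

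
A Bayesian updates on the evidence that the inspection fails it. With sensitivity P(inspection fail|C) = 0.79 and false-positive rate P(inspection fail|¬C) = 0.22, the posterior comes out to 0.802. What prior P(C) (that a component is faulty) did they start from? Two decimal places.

P(C) = 0.53

In odds form, posterior odds = prior odds × likelihood ratio, so prior odds = posterior odds ÷ LR.
Posterior odds = 0.802/(1−0.802) = 4.0505. LR = 0.79/0.22 = 3.5909.
Prior odds = 4.0505/3.5909 = 1.1280, so P(C) = 1.1280/(1+1.1280) ≈ 0.53.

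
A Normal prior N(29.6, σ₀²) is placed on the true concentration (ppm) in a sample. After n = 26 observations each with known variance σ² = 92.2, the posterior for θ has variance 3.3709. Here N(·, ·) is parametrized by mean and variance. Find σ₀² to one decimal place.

For the Normal–Normal model with known σ², precisions add: τ_n = τ₀ + n/σ².
So 1/σ₀² = 1/3.3709 − 26/92.2 = 0.296657 − 0.281996 = 0.014661.
Hence σ₀² = 1/0.014661 ≈ 68.2.

σ₀² = 68.2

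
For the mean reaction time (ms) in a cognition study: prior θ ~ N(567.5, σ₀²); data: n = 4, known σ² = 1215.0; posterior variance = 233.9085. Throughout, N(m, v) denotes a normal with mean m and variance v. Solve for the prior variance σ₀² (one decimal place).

For the Normal–Normal model with known σ², precisions add: τ_n = τ₀ + n/σ².
So 1/σ₀² = 1/233.9085 − 4/1215.0 = 0.004275 − 0.003292 = 0.000983.
Hence σ₀² = 1/0.000983 ≈ 1017.3.

σ₀² = 1017.3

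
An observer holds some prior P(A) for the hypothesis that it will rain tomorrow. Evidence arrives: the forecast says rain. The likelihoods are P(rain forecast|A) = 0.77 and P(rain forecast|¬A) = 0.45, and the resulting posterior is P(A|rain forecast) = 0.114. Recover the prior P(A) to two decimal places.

In odds form, posterior odds = prior odds × likelihood ratio, so prior odds = posterior odds ÷ LR.
Posterior odds = 0.114/(1−0.114) = 0.1287. LR = 0.77/0.45 = 1.7111.
Prior odds = 0.1287/1.7111 = 0.0752, so P(A) = 0.0752/(1+0.0752) ≈ 0.07.

P(A) = 0.07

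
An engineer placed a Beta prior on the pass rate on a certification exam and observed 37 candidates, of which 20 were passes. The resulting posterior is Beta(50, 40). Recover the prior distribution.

Beta is conjugate to the binomial likelihood: posterior = Beta(a+s, b+f).
Subtract the data counts: 50−20=30, 40−17=23.

Beta(30, 23)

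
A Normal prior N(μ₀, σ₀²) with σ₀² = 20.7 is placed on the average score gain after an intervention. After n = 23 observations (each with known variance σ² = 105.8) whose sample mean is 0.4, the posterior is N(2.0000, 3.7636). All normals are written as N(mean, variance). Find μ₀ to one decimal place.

With known observation variance, the Normal–Normal posterior has precision τ_n = τ₀ + n/σ² and mean μ_n = (τ₀μ₀ + (n/σ²)x̄)/τ_n.
Here τ₀ = 1/20.7 = 0.048309 and τ_data = 23/105.8 = 0.217391, so τ_n = 0.265700.
Rearranging for μ₀: μ₀ = (μ_n·τ_n − τ_data·x̄)/τ₀ = (2.0000·0.265700 − 0.217391·0.4) / 0.048309 = 0.444444/0.048309 ≈ 9.2.

μ₀ = 9.2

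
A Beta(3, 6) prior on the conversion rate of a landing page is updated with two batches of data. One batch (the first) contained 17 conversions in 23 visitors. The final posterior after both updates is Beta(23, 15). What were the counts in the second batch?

Because Beta–binomial updating is additive in the counts, the combined data contributed (α_post−α_prior, β_post−β_prior) successes and failures.
Total across both batches: 23−3=20 conversions, 15−6=9 bounces.
Subtract the first batch: 20−17=3 conversions and 9−6=3 bounces.

3 conversions and 3 bounces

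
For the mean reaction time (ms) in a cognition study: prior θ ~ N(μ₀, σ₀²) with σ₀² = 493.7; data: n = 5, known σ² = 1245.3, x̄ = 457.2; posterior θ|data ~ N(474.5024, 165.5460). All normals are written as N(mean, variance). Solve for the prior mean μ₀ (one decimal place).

μ₀ = 508.8

The posterior mean is a precision-weighted average: μ_n = (τ₀μ₀ + τ_data·x̄)/(τ₀+τ_data), with τ₀=1/σ₀² and τ_data=n/σ².
Here τ₀ = 1/493.7 = 0.002026 and τ_data = 5/1245.3 = 0.004015, so τ_n = 0.006041.
Rearranging for μ₀: μ₀ = (μ_n·τ_n − τ_data·x̄)/τ₀ = (474.5024·0.006041 − 0.004015·457.2) / 0.002026 = 1.030811/0.002026 ≈ 508.8.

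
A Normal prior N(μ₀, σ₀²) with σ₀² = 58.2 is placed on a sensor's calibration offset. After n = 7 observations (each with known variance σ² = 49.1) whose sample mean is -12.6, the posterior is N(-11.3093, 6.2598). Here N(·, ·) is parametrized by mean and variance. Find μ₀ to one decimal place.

The posterior mean is a precision-weighted average: μ_n = (τ₀μ₀ + τ_data·x̄)/(τ₀+τ_data), with τ₀=1/σ₀² and τ_data=n/σ².
Here τ₀ = 1/58.2 = 0.017182 and τ_data = 7/49.1 = 0.142566, so τ_n = 0.159748.
Rearranging for μ₀: μ₀ = (μ_n·τ_n − τ_data·x̄)/τ₀ = (-11.3093·0.159748 − 0.142566·-12.6) / 0.017182 = -0.010306/0.017182 ≈ -0.6.

μ₀ = -0.6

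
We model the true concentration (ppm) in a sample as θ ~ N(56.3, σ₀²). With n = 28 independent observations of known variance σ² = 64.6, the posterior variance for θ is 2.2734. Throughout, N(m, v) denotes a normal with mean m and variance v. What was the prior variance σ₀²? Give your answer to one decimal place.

For the Normal–Normal model with known σ², precisions add: τ_n = τ₀ + n/σ².
So 1/σ₀² = 1/2.2734 − 28/64.6 = 0.439870 − 0.433437 = 0.006433.
Hence σ₀² = 1/0.006433 ≈ 155.4.

σ₀² = 155.4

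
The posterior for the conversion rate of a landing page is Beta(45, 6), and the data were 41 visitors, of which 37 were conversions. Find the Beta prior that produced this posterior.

Beta(8, 2)

A Beta(α, β) prior with s successes and f failures in binomial data gives a Beta(α+s, β+f) posterior.
So α = 45 − 37 = 8 and β = 6 − 4 = 2.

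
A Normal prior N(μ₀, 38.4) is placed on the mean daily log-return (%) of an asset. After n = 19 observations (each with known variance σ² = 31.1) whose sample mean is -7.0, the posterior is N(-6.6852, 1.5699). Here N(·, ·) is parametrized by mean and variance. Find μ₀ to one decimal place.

μ₀ = 0.7

The posterior mean is a precision-weighted average: μ_n = (τ₀μ₀ + τ_data·x̄)/(τ₀+τ_data), with τ₀=1/σ₀² and τ_data=n/σ².
Here τ₀ = 1/38.4 = 0.026042 and τ_data = 19/31.1 = 0.610932, so τ_n = 0.636974.
Rearranging for μ₀: μ₀ = (μ_n·τ_n − τ_data·x̄)/τ₀ = (-6.6852·0.636974 − 0.610932·-7.0) / 0.026042 = 0.018225/0.026042 ≈ 0.7.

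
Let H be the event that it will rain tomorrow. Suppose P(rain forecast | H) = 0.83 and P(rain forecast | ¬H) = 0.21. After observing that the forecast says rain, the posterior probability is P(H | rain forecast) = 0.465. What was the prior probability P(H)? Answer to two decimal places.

P(H) = 0.18

In odds form, posterior odds = prior odds × likelihood ratio, so prior odds = posterior odds ÷ LR.
Posterior odds = 0.465/(1−0.465) = 0.8692. LR = 0.83/0.21 = 3.9524.
Prior odds = 0.8692/3.9524 = 0.2199, so P(H) = 0.2199/(1+0.2199) ≈ 0.18.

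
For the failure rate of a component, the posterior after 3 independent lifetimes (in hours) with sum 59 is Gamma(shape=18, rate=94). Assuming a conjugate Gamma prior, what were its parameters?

Gamma(shape=15, rate=35)

For an exponential likelihood with a Gamma(α, β) prior on the rate, n observations with total T give posterior Gamma(α+n, β+T).
So α = 18 − 3 = 15 and β = 94 − 59 = 35.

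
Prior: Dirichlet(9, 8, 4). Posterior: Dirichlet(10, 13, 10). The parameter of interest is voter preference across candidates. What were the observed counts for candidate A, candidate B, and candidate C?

For a Dirichlet(α) prior with multinomial counts c, the posterior is Dirichlet(α + c) componentwise.
Counts are posterior − prior componentwise: 10−9=1, 13−8=5, 10−4=6.

counts (1, 5, 6)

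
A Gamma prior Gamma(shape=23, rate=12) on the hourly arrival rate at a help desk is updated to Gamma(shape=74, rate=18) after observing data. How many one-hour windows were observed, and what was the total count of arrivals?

n = 6 one-hour windows with total 51 arrivals

Gamma–Poisson conjugacy: posterior shape = α + Σxᵢ, posterior rate = β + n.
Matching: Σxᵢ = 74 − 23 = 51 and n = 18 − 12 = 6.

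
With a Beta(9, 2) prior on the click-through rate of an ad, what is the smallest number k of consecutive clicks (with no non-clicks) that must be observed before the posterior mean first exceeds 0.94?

k = 23

After k clicks and 0 non-clicks the posterior is Beta(9+k, 2), with mean (9+k)/(9+2+k).
Set (9+k)/(11+k) > 0.94 and solve: k > (0.94·11 − 9)/(1 − 0.94) = 22.333.
The smallest integer exceeding 22.333 is 23.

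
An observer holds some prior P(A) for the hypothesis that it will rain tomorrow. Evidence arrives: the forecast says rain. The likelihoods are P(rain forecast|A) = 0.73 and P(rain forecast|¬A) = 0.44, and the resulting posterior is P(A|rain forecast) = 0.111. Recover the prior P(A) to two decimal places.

In odds form, posterior odds = prior odds × likelihood ratio, so prior odds = posterior odds ÷ LR.
Posterior odds = 0.111/(1−0.111) = 0.1249. LR = 0.73/0.44 = 1.6591.
Prior odds = 0.1249/1.6591 = 0.0753, so P(A) = 0.0753/(1+0.0753) ≈ 0.07.

P(A) = 0.07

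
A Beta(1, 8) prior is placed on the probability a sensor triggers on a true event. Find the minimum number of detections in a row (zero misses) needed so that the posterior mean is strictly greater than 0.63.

After k detections and 0 misses the posterior is Beta(1+k, 8), with mean (1+k)/(1+8+k).
Set (1+k)/(9+k) > 0.63 and solve: k > (0.63·9 − 1)/(1 − 0.63) = 12.622.
The smallest integer exceeding 12.622 is 13.

k = 13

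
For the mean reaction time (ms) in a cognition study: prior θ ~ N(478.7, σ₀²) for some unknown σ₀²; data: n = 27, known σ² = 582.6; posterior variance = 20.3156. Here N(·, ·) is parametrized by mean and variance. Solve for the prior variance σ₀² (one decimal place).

For the Normal–Normal model with known σ², precisions add: τ_n = τ₀ + n/σ².
So 1/σ₀² = 1/20.3156 − 27/582.6 = 0.049223 − 0.046344 = 0.002879.
Hence σ₀² = 1/0.002879 ≈ 347.3.

σ₀² = 347.3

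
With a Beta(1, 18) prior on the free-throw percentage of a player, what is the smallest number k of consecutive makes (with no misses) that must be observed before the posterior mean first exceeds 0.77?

k = 60

After k makes and 0 misses the posterior is Beta(1+k, 18), with mean (1+k)/(1+18+k).
Set (1+k)/(19+k) > 0.77 and solve: k > (0.77·19 − 1)/(1 − 0.77) = 59.261.
The smallest integer exceeding 59.261 is 60, and checking k=60: (61)/(79) = 0.7722 > 0.77.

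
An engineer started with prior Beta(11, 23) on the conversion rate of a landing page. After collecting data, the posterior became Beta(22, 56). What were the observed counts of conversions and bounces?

11 conversions and 33 bounces

Under Beta–binomial conjugacy the posterior parameters are (a+s, b+f).
So s = 22 − 11 = 11 and f = 56 − 23 = 33.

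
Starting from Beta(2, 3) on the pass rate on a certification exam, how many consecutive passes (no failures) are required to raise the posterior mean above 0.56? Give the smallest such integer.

After k passes and 0 failures the posterior is Beta(2+k, 3), with mean (2+k)/(2+3+k).
Set (2+k)/(5+k) > 0.56 and solve: k > (0.56·5 − 2)/(1 − 0.56) = 1.818.
The smallest integer exceeding 1.818 is 2.

k = 2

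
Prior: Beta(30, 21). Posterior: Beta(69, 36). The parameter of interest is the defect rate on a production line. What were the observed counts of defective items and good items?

Under Beta–binomial conjugacy the posterior parameters are (a+s, b+f).
So s = 69 − 30 = 39 and f = 36 − 21 = 15.

39 defective items and 15 good items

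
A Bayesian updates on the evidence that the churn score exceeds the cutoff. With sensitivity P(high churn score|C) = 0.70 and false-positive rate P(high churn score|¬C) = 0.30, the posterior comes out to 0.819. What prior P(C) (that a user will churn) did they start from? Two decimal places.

Bayes' rule in odds form gives O(C|E) = O(C)·[P(E|C)/P(E|¬C)], hence O(C) = O(C|E)/LR.
Posterior odds = 0.819/(1−0.819) = 4.5249. LR = 0.70/0.30 = 2.3333.
Prior odds = 4.5249/2.3333 = 1.9393, so P(C) = 1.9393/(1+1.9393) ≈ 0.66.

P(C) = 0.66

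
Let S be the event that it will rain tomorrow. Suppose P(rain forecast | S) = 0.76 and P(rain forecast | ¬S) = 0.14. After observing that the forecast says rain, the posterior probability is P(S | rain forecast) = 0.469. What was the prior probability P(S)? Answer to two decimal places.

Bayes' rule in odds form gives O(S|E) = O(S)·[P(E|S)/P(E|¬S)], hence O(S) = O(S|E)/LR.
Posterior odds = 0.469/(1−0.469) = 0.8832. LR = 0.76/0.14 = 5.4286.
Prior odds = 0.8832/5.4286 = 0.1627, so P(S) = 0.1627/(1+0.1627) ≈ 0.14.

P(S) = 0.14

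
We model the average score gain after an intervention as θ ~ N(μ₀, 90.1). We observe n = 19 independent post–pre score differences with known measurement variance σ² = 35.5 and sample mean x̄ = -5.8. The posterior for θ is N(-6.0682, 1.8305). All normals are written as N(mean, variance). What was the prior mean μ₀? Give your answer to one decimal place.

With known observation variance, the Normal–Normal posterior has precision τ_n = τ₀ + n/σ² and mean μ_n = (τ₀μ₀ + (n/σ²)x̄)/τ_n.
Here τ₀ = 1/90.1 = 0.011099 and τ_data = 19/35.5 = 0.535211, so τ_n = 0.546310.
Rearranging for μ₀: μ₀ = (μ_n·τ_n − τ_data·x̄)/τ₀ = (-6.0682·0.546310 − 0.535211·-5.8) / 0.011099 = -0.210895/0.011099 ≈ -19.0.

μ₀ = -19.0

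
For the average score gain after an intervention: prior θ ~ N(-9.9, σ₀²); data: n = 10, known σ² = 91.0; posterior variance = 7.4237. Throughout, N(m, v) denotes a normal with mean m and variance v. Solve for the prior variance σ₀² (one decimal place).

Posterior precision equals prior precision plus data precision: 1/σ_n² = 1/σ₀² + n/σ².
So 1/σ₀² = 1/7.4237 − 10/91.0 = 0.134704 − 0.109890 = 0.024814.
Hence σ₀² = 1/0.024814 ≈ 40.3.

σ₀² = 40.3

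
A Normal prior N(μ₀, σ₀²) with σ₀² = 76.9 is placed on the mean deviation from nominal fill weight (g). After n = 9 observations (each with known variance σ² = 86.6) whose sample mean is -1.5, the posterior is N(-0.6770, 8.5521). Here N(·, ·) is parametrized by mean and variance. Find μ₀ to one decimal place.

μ₀ = 5.9

The posterior mean is a precision-weighted average: μ_n = (τ₀μ₀ + τ_data·x̄)/(τ₀+τ_data), with τ₀=1/σ₀² and τ_data=n/σ².
Here τ₀ = 1/76.9 = 0.013004 and τ_data = 9/86.6 = 0.103926, so τ_n = 0.116930.
Rearranging for μ₀: μ₀ = (μ_n·τ_n − τ_data·x̄)/τ₀ = (-0.6770·0.116930 − 0.103926·-1.5) / 0.013004 = 0.076727/0.013004 ≈ 5.9.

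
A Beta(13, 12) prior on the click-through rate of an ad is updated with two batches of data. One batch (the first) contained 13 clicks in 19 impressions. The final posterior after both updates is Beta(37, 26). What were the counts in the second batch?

Because Beta–binomial updating is additive in the counts, the combined data contributed (α_post−α_prior, β_post−β_prior) successes and failures.
Total across both batches: 37−13=24 clicks, 26−12=14 non-clicks.
Subtract the first batch: 24−13=11 clicks and 14−6=8 non-clicks.

11 clicks and 8 non-clicks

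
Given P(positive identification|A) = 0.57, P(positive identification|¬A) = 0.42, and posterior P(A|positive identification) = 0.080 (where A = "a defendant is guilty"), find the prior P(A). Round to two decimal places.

Bayes' rule in odds form gives O(A|E) = O(A)·[P(E|A)/P(E|¬A)], hence O(A) = O(A|E)/LR.
Posterior odds = 0.080/(1−0.080) = 0.0870. LR = 0.57/0.42 = 1.3571.
Prior odds = 0.0870/1.3571 = 0.0641, so P(A) = 0.0641/(1+0.0641) ≈ 0.06.

P(A) = 0.06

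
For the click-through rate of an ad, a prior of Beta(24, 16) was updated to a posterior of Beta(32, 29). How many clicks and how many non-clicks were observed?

8 clicks and 13 non-clicks

Under Beta–binomial conjugacy the posterior parameters are (a+s, b+f).
So s = 32 − 24 = 8 and f = 29 − 16 = 13.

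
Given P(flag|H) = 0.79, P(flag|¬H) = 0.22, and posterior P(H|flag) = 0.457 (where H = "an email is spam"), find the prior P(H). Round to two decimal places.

P(H) = 0.19

In odds form, posterior odds = prior odds × likelihood ratio, so prior odds = posterior odds ÷ LR.
Posterior odds = 0.457/(1−0.457) = 0.8416. LR = 0.79/0.22 = 3.5909.
Prior odds = 0.8416/3.5909 = 0.2344, so P(H) = 0.2344/(1+0.2344) ≈ 0.19.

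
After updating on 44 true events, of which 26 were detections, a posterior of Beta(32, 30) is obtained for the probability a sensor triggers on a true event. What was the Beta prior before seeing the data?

Under Beta–binomial conjugacy the posterior parameters are (α+s, β+f).
Subtract the data counts: 32−26=6, 30−18=12.

Beta(6, 12)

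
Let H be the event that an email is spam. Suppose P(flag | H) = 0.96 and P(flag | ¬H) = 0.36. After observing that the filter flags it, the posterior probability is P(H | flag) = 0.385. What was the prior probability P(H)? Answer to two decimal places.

In odds form, posterior odds = prior odds × likelihood ratio, so prior odds = posterior odds ÷ LR.
Posterior odds = 0.385/(1−0.385) = 0.6260. LR = 0.96/0.36 = 2.6667.
Prior odds = 0.6260/2.6667 = 0.2347, so P(H) = 0.2347/(1+0.2347) ≈ 0.19.

P(H) = 0.19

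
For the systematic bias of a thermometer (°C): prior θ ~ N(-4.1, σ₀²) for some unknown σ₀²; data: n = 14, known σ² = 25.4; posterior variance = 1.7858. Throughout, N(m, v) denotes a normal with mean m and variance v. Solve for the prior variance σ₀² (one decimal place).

Posterior precision equals prior precision plus data precision: 1/σ_n² = 1/σ₀² + n/σ².
So 1/σ₀² = 1/1.7858 − 14/25.4 = 0.559973 − 0.551181 = 0.008792.
Hence σ₀² = 1/0.008792 ≈ 113.7.

σ₀² = 113.7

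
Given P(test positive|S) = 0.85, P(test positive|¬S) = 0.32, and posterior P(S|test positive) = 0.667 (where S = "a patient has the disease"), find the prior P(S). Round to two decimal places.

Bayes' rule in odds form gives O(S|E) = O(S)·[P(E|S)/P(E|¬S)], hence O(S) = O(S|E)/LR.
Posterior odds = 0.667/(1−0.667) = 2.0030. LR = 0.85/0.32 = 2.6562.
Prior odds = 2.0030/2.6562 = 0.7541, so P(S) = 0.7541/(1+0.7541) ≈ 0.43.

P(S) = 0.43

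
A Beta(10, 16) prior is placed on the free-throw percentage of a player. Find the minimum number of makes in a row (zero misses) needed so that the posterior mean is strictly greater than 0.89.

After k makes and 0 misses the posterior is Beta(10+k, 16), with mean (10+k)/(10+16+k).
Set (10+k)/(26+k) > 0.89 and solve: k > (0.89·26 − 10)/(1 − 0.89) = 119.455.
The smallest integer exceeding 119.455 is 120, and checking k=120: (130)/(146) = 0.8904 > 0.89.

k = 120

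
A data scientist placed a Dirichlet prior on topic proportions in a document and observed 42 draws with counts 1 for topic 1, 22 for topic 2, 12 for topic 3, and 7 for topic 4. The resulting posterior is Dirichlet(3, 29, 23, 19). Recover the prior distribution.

Dirichlet(2, 7, 11, 12)

For a Dirichlet(α) prior with multinomial counts c, the posterior is Dirichlet(α + c) componentwise.
Subtract each count from the matching posterior parameter: 3−1=2, 29−22=7, 23−12=11, 19−7=12.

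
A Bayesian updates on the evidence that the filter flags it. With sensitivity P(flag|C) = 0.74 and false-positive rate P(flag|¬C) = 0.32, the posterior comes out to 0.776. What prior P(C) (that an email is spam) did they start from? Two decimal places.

P(C) = 0.60

In odds form, posterior odds = prior odds × likelihood ratio, so prior odds = posterior odds ÷ LR.
Posterior odds = 0.776/(1−0.776) = 3.4643. LR = 0.74/0.32 = 2.3125.
Prior odds = 3.4643/2.3125 = 1.4981, so P(C) = 1.4981/(1+1.4981) ≈ 0.60.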